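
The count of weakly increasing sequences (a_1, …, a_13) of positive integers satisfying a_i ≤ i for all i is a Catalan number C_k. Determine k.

13

Such sub-staircase sequences of length n are counted by C_n; here n = 13.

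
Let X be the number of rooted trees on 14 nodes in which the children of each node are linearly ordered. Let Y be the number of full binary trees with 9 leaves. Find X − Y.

A rooted plane tree on 14 nodes has 13 edges, and such trees are counted by C_13. So X = C_13 = 742900.
Full binary trees with 9 leaves have 9−1 = 8 internal nodes, so there are C_8 of them. So Y = C_8 = 1430.
X − Y = 742900 − 1430 = 741470.

741470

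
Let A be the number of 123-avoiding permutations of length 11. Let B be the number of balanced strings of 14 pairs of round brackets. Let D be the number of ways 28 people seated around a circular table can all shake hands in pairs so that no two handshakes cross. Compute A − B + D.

58786

For any fixed pattern of length 3, the pattern-avoiding permutations of [11] number C_11. So A = C_11 = 58786.
Balanced strings of n pairs of brackets are counted by C_n; here n = 14. So B = C_14 = 2674440.
Non-crossing handshake pairings of 2n people are counted by C_n; 28 people gives n = 14. So D = C_14 = 2674440.
A − B + D = 58786 − 2674440 + 2674440 = 58786.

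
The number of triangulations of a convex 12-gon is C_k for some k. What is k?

Triangulations of a convex m-gon are counted by C_{m−2}; with m = 12 this is C_10.

10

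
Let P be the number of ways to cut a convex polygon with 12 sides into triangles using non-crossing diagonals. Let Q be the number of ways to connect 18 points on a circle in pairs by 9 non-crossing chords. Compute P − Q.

The number of triangulations of a 12-gon is the Catalan number C_10 (index = sides − 2). So P = C_10 = 16796.
Pairing 18 circle points by 9 non-crossing chords gives C_9 matchings. So Q = C_9 = 4862.
P − Q = 16796 − 4862 = 11934.

11934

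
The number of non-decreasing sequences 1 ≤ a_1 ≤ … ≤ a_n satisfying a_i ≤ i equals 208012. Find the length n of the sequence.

12

Such sub-staircase sequences of length n are counted by C_n. Since C_12 = 208012, the index is 12.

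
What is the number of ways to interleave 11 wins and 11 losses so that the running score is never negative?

Reading a vote for the leader as '(' and for the other as ')' turns such a sequence into a balanced string of 11 pairs, so the count is C_11.
C_11 = 58786.

58786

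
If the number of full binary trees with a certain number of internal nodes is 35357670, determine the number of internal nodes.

Full binary trees with n internal nodes are counted by C_n, and C_16 = 35357670.

16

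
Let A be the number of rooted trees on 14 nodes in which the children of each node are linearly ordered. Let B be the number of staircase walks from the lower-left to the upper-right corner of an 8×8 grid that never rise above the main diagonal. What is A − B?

Rooted ordered (plane) trees on m nodes have m−1 edges and are counted by C_{m−1}; m = 14 gives C_13. So A = C_13 = 742900.
Sub-diagonal monotone paths from (0,0) to (8,8) biject with Dyck paths of semilength 8, giving C_8. So B = C_8 = 1430.
A − B = 742900 − 1430 = 741470.

741470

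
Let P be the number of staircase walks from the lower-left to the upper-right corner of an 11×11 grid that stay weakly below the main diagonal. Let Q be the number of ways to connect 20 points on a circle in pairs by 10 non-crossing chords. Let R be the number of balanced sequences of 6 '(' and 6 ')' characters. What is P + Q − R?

75450

Sub-diagonal monotone paths from (0,0) to (11,11) biject with Dyck paths of semilength 11, giving C_11. So P = C_11 = 58786.
Pairing 20 circle points by 10 non-crossing chords gives C_10 matchings. So Q = C_10 = 16796.
Balanced strings of n pairs of brackets are counted by C_n; here n = 6. So R = C_6 = 132.
P + Q − R = 58786 + 16796 − 132 = 75450.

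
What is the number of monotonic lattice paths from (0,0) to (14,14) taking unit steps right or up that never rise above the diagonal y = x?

Monotone paths in an n×n grid that stay weakly below the diagonal are counted by C_n; here n = 14.
C_14 = C_13 · 2(2·13+1)/(13+2) = 742900 · 54/15 = 2674440.

2674440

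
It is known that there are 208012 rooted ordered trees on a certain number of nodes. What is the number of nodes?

Rooted ordered trees on m nodes are counted by C_{m−1}. Since C_12 = 208012, the index is 12.
So the index is 12, and the number of nodes is 12 + 1 = 13.

13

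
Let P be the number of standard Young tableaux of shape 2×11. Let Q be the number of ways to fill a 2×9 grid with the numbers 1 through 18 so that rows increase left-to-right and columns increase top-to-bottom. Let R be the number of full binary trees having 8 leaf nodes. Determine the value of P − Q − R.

Standard Young tableaux of shape 2×n are counted by C_n; here n = 11. So P = C_11 = 58786.
By the hook-length formula (or a Dyck-path bijection), SYT of shape 2×9 number C_9. So Q = C_9 = 4862.
Full binary trees with 8 leaves have 8−1 = 7 internal nodes, so there are C_7 of them. So R = C_7 = 429.
P − Q − R = 58786 − 4862 − 429 = 53495.

53495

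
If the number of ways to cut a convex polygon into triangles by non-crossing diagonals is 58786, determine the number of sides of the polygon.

13

Triangulations of a convex m-gon are counted by C_{m−2}; 58786 = C_11.
So m − 2 = 11, giving m = 13 sides.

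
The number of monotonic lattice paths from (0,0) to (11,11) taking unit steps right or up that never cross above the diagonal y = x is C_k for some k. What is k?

Sub-diagonal monotone paths from (0,0) to (11,11) biject with Dyck paths of semilength 11, giving C_11.

11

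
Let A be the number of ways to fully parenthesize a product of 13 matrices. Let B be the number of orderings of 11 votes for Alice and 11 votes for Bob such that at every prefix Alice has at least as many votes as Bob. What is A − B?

Ways to associate a product of 13 factors correspond to binary trees on 13 leaves, so the count is C_12. So A = C_12 = 208012.
Ballot sequences with n votes each where one side never trails are Dyck words, counted by C_n; here n = 11. So B = C_11 = 58786.
A − B = 208012 − 58786 = 149226.

149226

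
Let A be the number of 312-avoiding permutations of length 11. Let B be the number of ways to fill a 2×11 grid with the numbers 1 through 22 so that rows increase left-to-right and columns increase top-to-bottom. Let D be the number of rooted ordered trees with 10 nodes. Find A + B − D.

Permutations of [n] avoiding any single length-3 pattern are counted by C_n; here n = 11. So A = C_11 = 58786.
By the hook-length formula (or a Dyck-path bijection), SYT of shape 2×11 number C_11. So B = C_11 = 58786.
Rooted ordered (plane) trees on m nodes have m−1 edges and are counted by C_{m−1}; m = 10 gives C_9. So D = C_9 = 4862.
A + B − D = 58786 + 58786 − 4862 = 112710.

112710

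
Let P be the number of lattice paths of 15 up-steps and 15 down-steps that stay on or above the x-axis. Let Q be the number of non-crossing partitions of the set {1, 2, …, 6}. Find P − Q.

9694713

Paths of 15 up- and 15 down-steps that never dip below the axis are Dyck paths; their count is C_15. So P = C_15 = 9694845.
The non-crossing partitions of [6] form a lattice of size C_6. So Q = C_6 = 132.
P − Q = 9694845 − 132 = 9694713.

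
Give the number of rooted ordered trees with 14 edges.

Rooted ordered trees with n edges are counted by C_n; here n = 14.
C_14 = C_13 · 2(2·13+1)/(13+2) = 742900 · 54/15 = 2674440.

2674440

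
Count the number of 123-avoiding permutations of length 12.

208012

Permutations of [n] avoiding any single length-3 pattern are counted by C_n; here n = 12.
C_12 = C_11 · 2(2·11+1)/(11+2) = 58786 · 46/13 = 208012.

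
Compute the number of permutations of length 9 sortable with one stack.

By Knuth's characterisation, the stack-sortable permutations of length 9 are the 231-avoiders, numbering C_9.
C_9 = C_8 · 2(2·8+1)/(8+2) = 1430 · 34/10 = 4862.

4862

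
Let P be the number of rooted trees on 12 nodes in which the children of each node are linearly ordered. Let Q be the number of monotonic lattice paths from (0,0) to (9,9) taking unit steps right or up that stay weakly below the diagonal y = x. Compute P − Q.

A rooted plane tree on 12 nodes has 11 edges, and such trees are counted by C_11. So P = C_11 = 58786.
Monotone paths in an n×n grid that stay weakly below the diagonal are counted by C_n; here n = 9. So Q = C_9 = 4862.
P − Q = 58786 − 4862 = 53924.

53924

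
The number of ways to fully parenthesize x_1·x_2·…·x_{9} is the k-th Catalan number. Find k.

Ways to associate a product of 9 factors correspond to binary trees on 9 leaves, so the count is C_8.

8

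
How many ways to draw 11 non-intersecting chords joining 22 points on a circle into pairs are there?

Non-crossing perfect matchings of 2n points on a circle are counted by C_n; with 22 points, n = 11.
C_11 = 58786.

58786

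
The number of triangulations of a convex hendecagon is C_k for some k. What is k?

9

Triangulations of a convex m-gon are counted by C_{m−2}; with m = 11 this is C_9.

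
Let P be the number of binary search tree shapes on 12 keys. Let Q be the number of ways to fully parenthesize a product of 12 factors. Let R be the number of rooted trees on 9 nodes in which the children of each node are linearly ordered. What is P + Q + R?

Rooted binary trees with 12 nodes (each child slot possibly empty) number C_12. So P = C_12 = 208012.
Bracketing 12 factors into binary products is counted by C_{12−1} = C_11. So Q = C_11 = 58786.
A rooted plane tree on 9 nodes has 8 edges, and such trees are counted by C_8. So R = C_8 = 1430.
P + Q + R = 208012 + 58786 + 1430 = 268228.

268228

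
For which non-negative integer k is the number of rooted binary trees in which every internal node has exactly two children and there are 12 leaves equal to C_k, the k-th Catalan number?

11

Full binary trees with 12 leaves have 12−1 = 11 internal nodes, so there are C_11 of them.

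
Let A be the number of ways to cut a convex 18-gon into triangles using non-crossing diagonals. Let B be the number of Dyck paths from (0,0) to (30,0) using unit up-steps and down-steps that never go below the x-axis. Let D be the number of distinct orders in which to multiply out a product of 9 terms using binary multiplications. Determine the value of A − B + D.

25664255

The number of triangulations of an 18-gon is the Catalan number C_16 (index = sides − 2). So A = C_16 = 35357670.
Dyck paths of semilength n (length 2n) are counted by C_n; here n = 15. So B = C_15 = 9694845.
Ways to associate a product of 9 factors correspond to binary trees on 9 leaves, so the count is C_8. So D = C_8 = 1430.
A − B + D = 35357670 − 9694845 + 1430 = 25664255.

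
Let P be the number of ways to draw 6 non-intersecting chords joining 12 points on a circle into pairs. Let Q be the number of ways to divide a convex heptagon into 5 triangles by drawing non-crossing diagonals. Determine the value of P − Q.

90

Non-crossing perfect matchings of 2n points on a circle are counted by C_n; with 12 points, n = 6. So P = C_6 = 132.
Triangulations of a convex m-gon are counted by C_{m−2}; with m = 7 this is C_5. So Q = C_5 = 42.
P − Q = 132 − 42 = 90.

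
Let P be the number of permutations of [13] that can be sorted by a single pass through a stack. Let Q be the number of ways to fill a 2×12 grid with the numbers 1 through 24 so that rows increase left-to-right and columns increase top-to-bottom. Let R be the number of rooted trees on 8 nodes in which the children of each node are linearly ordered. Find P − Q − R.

534459

Stack-sortable permutations are exactly the 231-avoiding ones, counted by C_n; here n = 13. So P = C_13 = 742900.
By the hook-length formula (or a Dyck-path bijection), SYT of shape 2×12 number C_12. So Q = C_12 = 208012.
Rooted ordered (plane) trees on m nodes have m−1 edges and are counted by C_{m−1}; m = 8 gives C_7. So R = C_7 = 429.
P − Q − R = 742900 − 208012 − 429 = 534459.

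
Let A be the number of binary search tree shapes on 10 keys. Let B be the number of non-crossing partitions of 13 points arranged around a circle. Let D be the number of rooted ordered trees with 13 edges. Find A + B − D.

16796

Binary trees (left/right distinguished) on n nodes are counted by C_n; here n = 10. So A = C_10 = 16796.
The non-crossing partitions of [13] form a lattice of size C_13. So B = C_13 = 742900.
Rooted ordered trees with n edges are counted by C_n; here n = 13. So D = C_13 = 742900.
A + B − D = 16796 + 742900 − 742900 = 16796.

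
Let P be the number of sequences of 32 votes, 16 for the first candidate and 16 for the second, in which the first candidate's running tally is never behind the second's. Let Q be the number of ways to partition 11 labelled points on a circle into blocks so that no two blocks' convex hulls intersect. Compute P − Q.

Ballot sequences with n votes each where one side never trails are Dyck words, counted by C_n; here n = 16. So P = C_16 = 35357670.
Non-crossing partitions of an n-element set are counted by C_n; here n = 11. So Q = C_11 = 58786.
P − Q = 35357670 − 58786 = 35298884.

35298884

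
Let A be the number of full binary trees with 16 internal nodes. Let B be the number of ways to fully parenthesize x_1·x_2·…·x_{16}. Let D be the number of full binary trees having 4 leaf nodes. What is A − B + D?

25662830

The number of full binary trees on 16 internal nodes is the Catalan number C_16. So A = C_16 = 35357670.
Bracketing 16 factors into binary products is counted by C_{16−1} = C_15. So B = C_15 = 9694845.
Full binary trees with 4 leaves have 4−1 = 3 internal nodes, so there are C_3 of them. So D = C_3 = 5.
A − B + D = 35357670 − 9694845 + 5 = 25662830.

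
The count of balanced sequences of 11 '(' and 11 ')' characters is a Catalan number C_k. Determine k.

With 11 pairs the number of balanced bracket strings is the Catalan number C_11.

11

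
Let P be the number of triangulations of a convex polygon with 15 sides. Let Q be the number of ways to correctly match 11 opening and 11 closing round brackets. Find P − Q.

The number of triangulations of a 15-gon is the Catalan number C_13 (index = sides − 2). So P = C_13 = 742900.
With 11 pairs the number of balanced bracket strings is the Catalan number C_11. So Q = C_11 = 58786.
P − Q = 742900 − 58786 = 684114.

684114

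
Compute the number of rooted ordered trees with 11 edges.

A rooted plane tree with 11 edges has 12 nodes, and the count is C_11.
C_11 = 58786.

58786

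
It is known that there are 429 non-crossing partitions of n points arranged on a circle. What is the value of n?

Non-crossing partitions of [n] are counted by C_n. The Catalan number equal to 429 is C_7.

7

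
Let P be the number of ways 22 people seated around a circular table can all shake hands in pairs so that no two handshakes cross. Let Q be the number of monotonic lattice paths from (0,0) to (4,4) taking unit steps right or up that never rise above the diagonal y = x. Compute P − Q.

58772

Non-crossing handshake pairings of 2n people are counted by C_n; 22 people gives n = 11. So P = C_11 = 58786.
Monotone paths in an n×n grid that stay weakly below the diagonal are counted by C_n; here n = 4. So Q = C_4 = 14.
P − Q = 58786 − 14 = 58772.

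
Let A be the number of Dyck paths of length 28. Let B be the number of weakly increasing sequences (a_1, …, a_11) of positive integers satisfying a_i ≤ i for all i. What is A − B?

Dyck paths of semilength n (length 2n) are counted by C_n; here n = 14. So A = C_14 = 2674440.
Such sub-staircase sequences of length n are counted by C_n; here n = 11. So B = C_11 = 58786.
A − B = 2674440 − 58786 = 2615654.

2615654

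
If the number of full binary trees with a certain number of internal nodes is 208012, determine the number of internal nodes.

Full binary trees with n internal nodes are counted by C_n. The Catalan number equal to 208012 is C_12.

12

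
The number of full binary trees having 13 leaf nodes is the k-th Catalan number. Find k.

Full binary trees with 13 leaves have 13−1 = 12 internal nodes, so there are C_12 of them.

12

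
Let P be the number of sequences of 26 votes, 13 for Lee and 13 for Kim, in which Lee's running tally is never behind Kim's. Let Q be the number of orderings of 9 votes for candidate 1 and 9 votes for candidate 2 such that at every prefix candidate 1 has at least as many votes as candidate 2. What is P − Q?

738038

Ballot sequences with n votes each where one side never trails are Dyck words, counted by C_n; here n = 13. So P = C_13 = 742900.
Reading a vote for the leader as '(' and for the other as ')' turns such a sequence into a balanced string of 9 pairs, so the count is C_9. So Q = C_9 = 4862.
P − Q = 742900 − 4862 = 738038.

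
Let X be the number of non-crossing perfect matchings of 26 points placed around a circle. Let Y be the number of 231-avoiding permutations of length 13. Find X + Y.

1485800

Pairing 26 circle points by 13 non-crossing chords gives C_13 matchings. So X = C_13 = 742900.
Permutations of [n] avoiding any single length-3 pattern are counted by C_n; here n = 13. So Y = C_13 = 742900.
X + Y = 742900 + 742900 = 1485800.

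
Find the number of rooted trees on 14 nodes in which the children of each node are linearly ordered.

742900

A rooted plane tree on 14 nodes has 13 edges, and such trees are counted by C_13.
C_13 = C_12 · 2(2·12+1)/(12+2) = 208012 · 50/14 = 742900.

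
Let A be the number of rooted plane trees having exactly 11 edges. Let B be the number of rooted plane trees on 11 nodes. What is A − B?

41990

Rooted ordered trees with n edges are counted by C_n; here n = 11. So A = C_11 = 58786.
Rooted ordered (plane) trees on m nodes have m−1 edges and are counted by C_{m−1}; m = 11 gives C_10. So B = C_10 = 16796.
A − B = 58786 − 16796 = 41990.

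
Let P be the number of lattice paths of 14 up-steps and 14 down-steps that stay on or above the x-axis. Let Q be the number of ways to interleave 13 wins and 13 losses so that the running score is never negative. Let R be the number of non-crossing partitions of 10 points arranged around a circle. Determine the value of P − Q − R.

A Dyck path with 14 up-steps and 14 down-steps has semilength 14, so there are C_14 of them. So P = C_14 = 2674440.
Reading a vote for the leader as '(' and for the other as ')' turns such a sequence into a balanced string of 13 pairs, so the count is C_13. So Q = C_13 = 742900.
Non-crossing partitions of an n-element set are counted by C_n; here n = 10. So R = C_10 = 16796.
P − Q − R = 2674440 − 742900 − 16796 = 1914744.

1914744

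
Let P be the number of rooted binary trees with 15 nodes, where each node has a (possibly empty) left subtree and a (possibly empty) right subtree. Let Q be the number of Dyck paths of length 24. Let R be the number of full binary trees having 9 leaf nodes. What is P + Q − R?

9901427

There are C_n binary search tree shapes on n keys; with n = 15 that is C_15. So P = C_15 = 9694845.
A Dyck path with 12 up-steps and 12 down-steps has semilength 12, so there are C_12 of them. So Q = C_12 = 208012.
A full binary tree with L leaves has L−1 internal nodes and is counted by C_{L−1}; L = 9 gives C_8. So R = C_8 = 1430.
P + Q − R = 9694845 + 208012 − 1430 = 9901427.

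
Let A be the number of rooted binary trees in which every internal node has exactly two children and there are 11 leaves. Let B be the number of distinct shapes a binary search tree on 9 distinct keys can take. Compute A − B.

A full binary tree with L leaves has L−1 internal nodes and is counted by C_{L−1}; L = 11 gives C_10. So A = C_10 = 16796.
Binary trees (left/right distinguished) on n nodes are counted by C_n; here n = 9. So B = C_9 = 4862.
A − B = 16796 − 4862 = 11934.

11934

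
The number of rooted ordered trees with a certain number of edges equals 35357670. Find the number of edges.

16

Rooted ordered trees with n edges are counted by C_n. The Catalan number equal to 35357670 is C_16.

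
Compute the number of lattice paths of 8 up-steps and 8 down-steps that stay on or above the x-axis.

A Dyck path with 8 up-steps and 8 down-steps has semilength 8, so there are C_8 of them.
C_8 = C(16,8)/9 = 12870/9 = 1430.

1430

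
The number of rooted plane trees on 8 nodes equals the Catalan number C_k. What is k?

Rooted ordered (plane) trees on m nodes have m−1 edges and are counted by C_{m−1}; m = 8 gives C_7.

7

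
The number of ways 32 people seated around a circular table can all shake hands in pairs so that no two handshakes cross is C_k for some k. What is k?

16

With 32 = 2·16 people, non-crossing handshake pairings are non-crossing perfect matchings on a circle, counted by C_16.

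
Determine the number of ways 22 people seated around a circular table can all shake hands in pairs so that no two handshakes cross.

58786

Non-crossing handshake pairings of 2n people are counted by C_n; 22 people gives n = 11.
C_11 = C_10 · 2(2·10+1)/(10+2) = 16796 · 42/12 = 58786.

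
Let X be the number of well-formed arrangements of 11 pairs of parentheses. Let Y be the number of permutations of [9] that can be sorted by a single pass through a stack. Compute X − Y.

53924

With 11 pairs the number of balanced bracket strings is the Catalan number C_11. So X = C_11 = 58786.
Stack-sortable permutations are exactly the 231-avoiding ones, counted by C_n; here n = 9. So Y = C_9 = 4862.
X − Y = 58786 − 4862 = 53924.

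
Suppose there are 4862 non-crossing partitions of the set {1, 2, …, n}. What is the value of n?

Non-crossing partitions of [n] are counted by C_n. Since C_9 = 4862, the index is 9.

9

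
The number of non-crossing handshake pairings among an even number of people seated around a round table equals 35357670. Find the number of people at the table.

Non-crossing handshake pairings of 2n people are counted by C_n. Since C_16 = 35357670, the index is 16.
So n = 16, and there are 2n = 32 people.

32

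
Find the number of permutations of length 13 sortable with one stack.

742900

By Knuth's characterisation, the stack-sortable permutations of length 13 are the 231-avoiders, numbering C_13.
C_13 = C(26,13)/14 = 10400600/14 = 742900.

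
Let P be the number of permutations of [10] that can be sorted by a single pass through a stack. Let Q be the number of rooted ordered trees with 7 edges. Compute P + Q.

17225

Stack-sortable permutations are exactly the 231-avoiding ones, counted by C_n; here n = 10. So P = C_10 = 16796.
Rooted ordered trees with n edges are counted by C_n; here n = 7. So Q = C_7 = 429.
P + Q = 16796 + 429 = 17225.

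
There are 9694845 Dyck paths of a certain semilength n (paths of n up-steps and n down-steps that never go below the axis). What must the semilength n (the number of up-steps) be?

15

Dyck paths of semilength n are counted by C_n. The Catalan number equal to 9694845 is C_15.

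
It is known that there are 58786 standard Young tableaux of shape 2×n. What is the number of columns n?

Standard Young tableaux of shape 2×n are counted by C_n. The Catalan number equal to 58786 is C_11.

11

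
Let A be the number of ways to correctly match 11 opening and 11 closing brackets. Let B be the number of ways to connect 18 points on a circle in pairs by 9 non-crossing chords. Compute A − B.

53924

Balanced strings of n pairs of brackets are counted by C_n; here n = 11. So A = C_11 = 58786.
Non-crossing perfect matchings of 2n points on a circle are counted by C_n; with 18 points, n = 9. So B = C_9 = 4862.
A − B = 58786 − 4862 = 53924.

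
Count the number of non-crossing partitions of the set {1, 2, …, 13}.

The non-crossing partitions of [13] form a lattice of size C_13.
C_13 = C_12 · 2(2·12+1)/(12+2) = 208012 · 50/14 = 742900.

742900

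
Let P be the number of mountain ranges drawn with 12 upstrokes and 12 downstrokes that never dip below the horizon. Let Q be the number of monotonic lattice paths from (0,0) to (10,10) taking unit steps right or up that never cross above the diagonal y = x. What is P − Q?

A Dyck path with 12 up-steps and 12 down-steps has semilength 12, so there are C_12 of them. So P = C_12 = 208012.
Monotone paths in an n×n grid that stay weakly below the diagonal are counted by C_n; here n = 10. So Q = C_10 = 16796.
P − Q = 208012 − 16796 = 191216.

191216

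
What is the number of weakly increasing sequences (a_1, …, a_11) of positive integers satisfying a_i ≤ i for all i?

58786

Weakly increasing sequences with a_i ≤ i biject with Dyck paths of semilength 11, so there are C_11.
C_11 = 58786.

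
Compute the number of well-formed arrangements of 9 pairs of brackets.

A balanced arrangement of 9 bracket pairs is a Dyck word of semilength 9, so the count is C_9.
C_9 = 4862.

4862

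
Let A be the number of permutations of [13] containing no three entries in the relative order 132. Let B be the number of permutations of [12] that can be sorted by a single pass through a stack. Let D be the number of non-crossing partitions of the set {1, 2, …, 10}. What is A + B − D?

Permutations of [n] avoiding any single length-3 pattern are counted by C_n; here n = 13. So A = C_13 = 742900.
By Knuth's characterisation, the stack-sortable permutations of length 12 are the 231-avoiders, numbering C_12. So B = C_12 = 208012.
Non-crossing partitions of an n-element set are counted by C_n; here n = 10. So D = C_10 = 16796.
A + B − D = 742900 + 208012 − 16796 = 934116.

934116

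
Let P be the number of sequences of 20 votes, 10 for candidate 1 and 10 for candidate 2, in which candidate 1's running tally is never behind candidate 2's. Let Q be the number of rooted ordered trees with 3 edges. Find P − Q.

16791

Ballot sequences with n votes each where one side never trails are Dyck words, counted by C_n; here n = 10. So P = C_10 = 16796.
A rooted plane tree with 3 edges has 4 nodes, and the count is C_3. So Q = C_3 = 5.
P − Q = 16796 − 5 = 16791.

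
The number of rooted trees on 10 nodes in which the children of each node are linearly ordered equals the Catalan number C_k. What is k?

9

A rooted plane tree on 10 nodes has 9 edges, and such trees are counted by C_9.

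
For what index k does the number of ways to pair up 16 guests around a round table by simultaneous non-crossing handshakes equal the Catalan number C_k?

Non-crossing handshake pairings of 2n people are counted by C_n; 16 people gives n = 8.

8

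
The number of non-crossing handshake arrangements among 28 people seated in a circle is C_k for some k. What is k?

14

With 28 = 2·14 people, non-crossing handshake pairings are non-crossing perfect matchings on a circle, counted by C_14.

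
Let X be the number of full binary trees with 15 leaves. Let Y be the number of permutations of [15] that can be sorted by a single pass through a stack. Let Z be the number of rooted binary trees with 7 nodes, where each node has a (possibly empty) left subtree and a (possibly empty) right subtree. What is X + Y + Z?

12369714

Full binary trees with 15 leaves have 15−1 = 14 internal nodes, so there are C_14 of them. So X = C_14 = 2674440.
Stack-sortable permutations are exactly the 231-avoiding ones, counted by C_n; here n = 15. So Y = C_15 = 9694845.
There are C_n binary search tree shapes on n keys; with n = 7 that is C_7. So Z = C_7 = 429.
X + Y + Z = 2674440 + 9694845 + 429 = 12369714.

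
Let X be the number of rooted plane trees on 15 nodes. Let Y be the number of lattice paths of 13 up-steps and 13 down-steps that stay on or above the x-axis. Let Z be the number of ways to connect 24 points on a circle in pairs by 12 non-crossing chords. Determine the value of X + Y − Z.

A rooted plane tree on 15 nodes has 14 edges, and such trees are counted by C_14. So X = C_14 = 2674440.
Dyck paths of semilength n (length 2n) are counted by C_n; here n = 13. So Y = C_13 = 742900.
Pairing 24 circle points by 12 non-crossing chords gives C_12 matchings. So Z = C_12 = 208012.
X + Y − Z = 2674440 + 742900 − 208012 = 3209328.

3209328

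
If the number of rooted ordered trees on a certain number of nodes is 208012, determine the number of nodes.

Rooted ordered trees on m nodes are counted by C_{m−1}. Since C_12 = 208012, the index is 12.
So the index is 12, and the number of nodes is 12 + 1 = 13.

13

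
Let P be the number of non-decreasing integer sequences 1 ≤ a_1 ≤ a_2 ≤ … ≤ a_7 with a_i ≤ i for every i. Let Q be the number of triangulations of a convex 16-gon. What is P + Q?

Such sub-staircase sequences of length n are counted by C_n; here n = 7. So P = C_7 = 429.
Triangulations of a convex m-gon are counted by C_{m−2}; with m = 16 this is C_14. So Q = C_14 = 2674440.
P + Q = 429 + 2674440 = 2674869.

2674869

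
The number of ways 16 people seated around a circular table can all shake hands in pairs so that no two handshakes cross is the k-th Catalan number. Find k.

Non-crossing handshake pairings of 2n people are counted by C_n; 16 people gives n = 8.

8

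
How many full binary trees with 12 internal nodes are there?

208012

Full binary trees with n internal nodes are counted by C_n; here n = 12.
C_12 = C_11 · 2(2·11+1)/(11+2) = 58786 · 46/13 = 208012.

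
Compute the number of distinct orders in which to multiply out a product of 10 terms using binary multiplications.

Bracketing 10 factors into binary products is counted by C_{10−1} = C_9.
C_9 = 4862.

4862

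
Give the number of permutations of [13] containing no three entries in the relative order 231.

For any fixed pattern of length 3, the pattern-avoiding permutations of [13] number C_13.
C_13 = C(26,13)/14 = 10400600/14 = 742900.

742900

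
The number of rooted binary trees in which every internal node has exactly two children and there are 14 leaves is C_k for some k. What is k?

13

A full binary tree with L leaves has L−1 internal nodes and is counted by C_{L−1}; L = 14 gives C_13.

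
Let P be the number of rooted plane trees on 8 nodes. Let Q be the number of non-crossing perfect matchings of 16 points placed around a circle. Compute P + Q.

1859

A rooted plane tree on 8 nodes has 7 edges, and such trees are counted by C_7. So P = C_7 = 429.
Pairing 16 circle points by 8 non-crossing chords gives C_8 matchings. So Q = C_8 = 1430.
P + Q = 429 + 1430 = 1859.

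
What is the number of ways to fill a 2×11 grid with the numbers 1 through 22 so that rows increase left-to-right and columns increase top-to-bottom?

Standard Young tableaux of shape 2×n are counted by C_n; here n = 11.
C_11 = C(22,11)/12 = 705432/12 = 58786.

58786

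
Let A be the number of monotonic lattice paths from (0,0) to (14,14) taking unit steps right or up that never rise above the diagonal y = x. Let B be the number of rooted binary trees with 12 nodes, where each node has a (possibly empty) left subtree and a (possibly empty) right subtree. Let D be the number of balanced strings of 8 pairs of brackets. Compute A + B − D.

Monotone paths in an n×n grid that stay weakly below the diagonal are counted by C_n; here n = 14. So A = C_14 = 2674440.
There are C_n binary search tree shapes on n keys; with n = 12 that is C_12. So B = C_12 = 208012.
Balanced strings of n pairs of brackets are counted by C_n; here n = 8. So D = C_8 = 1430.
A + B − D = 2674440 + 208012 − 1430 = 2881022.

2881022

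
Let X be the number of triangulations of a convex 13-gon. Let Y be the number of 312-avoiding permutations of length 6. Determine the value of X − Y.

Triangulations of a convex m-gon are counted by C_{m−2}; with m = 13 this is C_11. So X = C_11 = 58786.
For any fixed pattern of length 3, the pattern-avoiding permutations of [6] number C_6. So Y = C_6 = 132.
X − Y = 58786 − 132 = 58654.

58654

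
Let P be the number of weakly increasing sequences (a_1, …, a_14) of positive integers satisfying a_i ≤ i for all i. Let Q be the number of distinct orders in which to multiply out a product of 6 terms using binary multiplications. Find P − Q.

Such sub-staircase sequences of length n are counted by C_n; here n = 14. So P = C_14 = 2674440.
Ways to associate a product of 6 factors correspond to binary trees on 6 leaves, so the count is C_5. So Q = C_5 = 42.
P − Q = 2674440 − 42 = 2674398.

2674398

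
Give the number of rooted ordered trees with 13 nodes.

A rooted plane tree on 13 nodes has 12 edges, and such trees are counted by C_12.
C_12 = C_11 · 2(2·11+1)/(11+2) = 58786 · 46/13 = 208012.

208012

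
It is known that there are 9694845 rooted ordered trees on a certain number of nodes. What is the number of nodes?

16

Rooted ordered trees on m nodes are counted by C_{m−1}; 9694845 = C_15.
So the index is 15, and the number of nodes is 15 + 1 = 16.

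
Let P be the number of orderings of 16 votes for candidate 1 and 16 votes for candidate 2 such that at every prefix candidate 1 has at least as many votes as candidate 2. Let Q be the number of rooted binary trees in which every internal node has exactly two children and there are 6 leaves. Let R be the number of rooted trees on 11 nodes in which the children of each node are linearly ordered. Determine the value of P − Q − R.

Ballot sequences with n votes each where one side never trails are Dyck words, counted by C_n; here n = 16. So P = C_16 = 35357670.
A full binary tree with L leaves has L−1 internal nodes and is counted by C_{L−1}; L = 6 gives C_5. So Q = C_5 = 42.
Rooted ordered (plane) trees on m nodes have m−1 edges and are counted by C_{m−1}; m = 11 gives C_10. So R = C_10 = 16796.
P − Q − R = 35357670 − 42 − 16796 = 35340832.

35340832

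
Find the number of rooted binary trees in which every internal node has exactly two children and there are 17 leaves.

35357670

A full binary tree with L leaves has L−1 internal nodes and is counted by C_{L−1}; L = 17 gives C_16.
C_16 = C(32,16)/17 = 601080390/17 = 35357670.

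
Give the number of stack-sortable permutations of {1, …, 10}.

By Knuth's characterisation, the stack-sortable permutations of length 10 are the 231-avoiders, numbering C_10.
C_10 = C(20,10)/11 = 184756/11 = 16796.

16796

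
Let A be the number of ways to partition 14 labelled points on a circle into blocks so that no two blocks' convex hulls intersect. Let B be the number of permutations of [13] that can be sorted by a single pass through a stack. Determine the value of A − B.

1931540

The non-crossing partitions of [14] form a lattice of size C_14. So A = C_14 = 2674440.
Stack-sortable permutations are exactly the 231-avoiding ones, counted by C_n; here n = 13. So B = C_13 = 742900.
A − B = 2674440 − 742900 = 1931540.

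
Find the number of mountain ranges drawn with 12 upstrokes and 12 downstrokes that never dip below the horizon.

208012

Dyck paths of semilength n (length 2n) are counted by C_n; here n = 12.
C_12 = C(24,12)/13 = 2704156/13 = 208012.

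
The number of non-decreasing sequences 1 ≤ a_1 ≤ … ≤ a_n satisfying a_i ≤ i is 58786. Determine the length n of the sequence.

11

Such sub-staircase sequences of length n are counted by C_n. Since C_11 = 58786, the index is 11.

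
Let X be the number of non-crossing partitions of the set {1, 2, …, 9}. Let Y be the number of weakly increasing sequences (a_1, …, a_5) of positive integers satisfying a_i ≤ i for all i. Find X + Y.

4904

Non-crossing partitions of an n-element set are counted by C_n; here n = 9. So X = C_9 = 4862.
Weakly increasing sequences with a_i ≤ i biject with Dyck paths of semilength 5, so there are C_5. So Y = C_5 = 42.
X + Y = 4862 + 42 = 4904.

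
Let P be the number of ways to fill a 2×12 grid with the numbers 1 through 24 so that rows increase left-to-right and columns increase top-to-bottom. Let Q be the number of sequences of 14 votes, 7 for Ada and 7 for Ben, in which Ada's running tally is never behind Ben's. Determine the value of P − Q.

By the hook-length formula (or a Dyck-path bijection), SYT of shape 2×12 number C_12. So P = C_12 = 208012.
Reading a vote for the leader as '(' and for the other as ')' turns such a sequence into a balanced string of 7 pairs, so the count is C_7. So Q = C_7 = 429.
P − Q = 208012 − 429 = 207583.

207583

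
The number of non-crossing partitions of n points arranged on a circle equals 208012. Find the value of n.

12

Non-crossing partitions of [n] are counted by C_n. Since C_12 = 208012, the index is 12.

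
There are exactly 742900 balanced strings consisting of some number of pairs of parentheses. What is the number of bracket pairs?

Balanced strings of n bracket-pairs are counted by C_n; 742900 = C_13.

13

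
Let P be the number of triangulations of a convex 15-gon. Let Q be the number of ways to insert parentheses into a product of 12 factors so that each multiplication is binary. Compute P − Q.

684114

Triangulations of a convex m-gon are counted by C_{m−2}; with m = 15 this is C_13. So P = C_13 = 742900.
Ways to associate a product of 12 factors correspond to binary trees on 12 leaves, so the count is C_11. So Q = C_11 = 58786.
P − Q = 742900 − 58786 = 684114.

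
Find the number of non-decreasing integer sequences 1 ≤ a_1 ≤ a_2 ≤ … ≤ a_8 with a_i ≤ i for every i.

1430

Such sub-staircase sequences of length n are counted by C_n; here n = 8.
C_8 = C(16,8)/9 = 12870/9 = 1430.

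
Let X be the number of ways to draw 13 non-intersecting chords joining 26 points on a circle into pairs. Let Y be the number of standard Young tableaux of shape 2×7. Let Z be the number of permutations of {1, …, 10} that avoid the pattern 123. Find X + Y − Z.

726533

Pairing 26 circle points by 13 non-crossing chords gives C_13 matchings. So X = C_13 = 742900.
Standard Young tableaux of shape 2×n are counted by C_n; here n = 7. So Y = C_7 = 429.
For any fixed pattern of length 3, the pattern-avoiding permutations of [10] number C_10. So Z = C_10 = 16796.
X + Y − Z = 742900 + 429 − 16796 = 726533.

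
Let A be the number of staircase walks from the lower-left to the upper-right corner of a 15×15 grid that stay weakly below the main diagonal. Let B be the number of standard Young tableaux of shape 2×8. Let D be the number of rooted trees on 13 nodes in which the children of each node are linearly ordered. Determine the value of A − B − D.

9485403

Monotone paths in an n×n grid that stay weakly below the diagonal are counted by C_n; here n = 15. So A = C_15 = 9694845.
By the hook-length formula (or a Dyck-path bijection), SYT of shape 2×8 number C_8. So B = C_8 = 1430.
Rooted ordered (plane) trees on m nodes have m−1 edges and are counted by C_{m−1}; m = 13 gives C_12. So D = C_12 = 208012.
A − B − D = 9694845 − 1430 − 208012 = 9485403.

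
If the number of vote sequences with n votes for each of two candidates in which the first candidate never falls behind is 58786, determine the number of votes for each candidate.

11

Such ballot sequences with n votes each are counted by C_n. The Catalan number equal to 58786 is C_11.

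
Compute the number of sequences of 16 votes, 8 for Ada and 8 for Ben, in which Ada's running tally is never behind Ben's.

Ballot sequences with n votes each where one side never trails are Dyck words, counted by C_n; here n = 8.
C_8 = C(16,8)/9 = 12870/9 = 1430.

1430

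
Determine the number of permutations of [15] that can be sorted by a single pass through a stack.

9694845

By Knuth's characterisation, the stack-sortable permutations of length 15 are the 231-avoiders, numbering C_15.
C_15 = C(30,15)/16 = 155117520/16 = 9694845.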